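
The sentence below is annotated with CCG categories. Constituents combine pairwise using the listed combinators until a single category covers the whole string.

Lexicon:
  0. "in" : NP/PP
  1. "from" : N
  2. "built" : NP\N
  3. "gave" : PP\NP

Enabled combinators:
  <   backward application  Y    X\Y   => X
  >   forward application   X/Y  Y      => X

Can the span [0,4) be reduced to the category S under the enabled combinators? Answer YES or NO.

NO

NP/PP N NP\N PP\NP
CKY chart[0,4] = {NP}; S ∉ chart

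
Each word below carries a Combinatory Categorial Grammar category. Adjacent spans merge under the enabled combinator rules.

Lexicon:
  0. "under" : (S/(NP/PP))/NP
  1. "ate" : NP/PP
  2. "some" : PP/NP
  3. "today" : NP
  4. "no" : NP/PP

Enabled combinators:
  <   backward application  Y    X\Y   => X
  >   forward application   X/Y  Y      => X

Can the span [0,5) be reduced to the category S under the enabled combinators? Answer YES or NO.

YES

[0,5] S   >
  [0,4] S/(NP/PP)   >
    [0,1] "under" : (S/(NP/PP))/NP
    [1,4] NP   >
      [1,2] "ate" : NP/PP
      [2,4] PP   >
        [2,3] "some" : PP/NP
        [3,4] "today" : NP
  [4,5] "no" : NP/PP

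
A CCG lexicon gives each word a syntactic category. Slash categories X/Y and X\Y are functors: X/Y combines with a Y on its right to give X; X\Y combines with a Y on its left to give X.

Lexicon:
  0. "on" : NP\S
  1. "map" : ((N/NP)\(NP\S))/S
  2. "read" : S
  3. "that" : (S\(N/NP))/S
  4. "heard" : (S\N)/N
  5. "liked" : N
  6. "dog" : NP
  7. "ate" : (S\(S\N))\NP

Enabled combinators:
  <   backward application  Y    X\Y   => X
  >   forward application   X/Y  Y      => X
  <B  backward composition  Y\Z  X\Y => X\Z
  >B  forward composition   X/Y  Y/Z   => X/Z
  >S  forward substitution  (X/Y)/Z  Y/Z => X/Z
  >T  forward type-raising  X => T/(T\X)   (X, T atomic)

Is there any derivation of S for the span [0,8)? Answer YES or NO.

[0,8] S   <
  [0,3] N/NP   <
    [0,1] "on" : NP\S
    [1,3] (N/NP)\(NP\S)   >
      [1,2] "map" : ((N/NP)\(NP\S))/S
      [2,3] "read" : S
  [3,8] S\(N/NP)   >
    [3,4] "that" : (S\(N/NP))/S
    [4,8] S   <
      [4,6] S\N   >
        [4,5] "heard" : (S\N)/N
        [5,6] "liked" : N
      [6,8] S\(S\N)   <
        [6,7] "dog" : NP
        [7,8] "ate" : (S\(S\N))\NP

YES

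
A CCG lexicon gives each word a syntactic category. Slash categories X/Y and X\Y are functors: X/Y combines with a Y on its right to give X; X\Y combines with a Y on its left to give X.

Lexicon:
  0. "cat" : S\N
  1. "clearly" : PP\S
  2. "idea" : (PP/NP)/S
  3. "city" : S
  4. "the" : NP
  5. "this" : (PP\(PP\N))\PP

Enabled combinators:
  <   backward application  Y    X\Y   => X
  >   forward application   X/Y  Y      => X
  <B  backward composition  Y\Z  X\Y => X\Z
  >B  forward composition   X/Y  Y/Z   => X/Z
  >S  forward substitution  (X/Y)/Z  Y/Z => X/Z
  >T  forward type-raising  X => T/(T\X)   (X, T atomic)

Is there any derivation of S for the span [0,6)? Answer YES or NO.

S\N PP\S (PP/NP)/S S NP (PP\(PP\N))\PP
CKY chart[0,6] = {N/(N\PP), NP/(NP\PP), PP, PP/(PP\PP), S/(S\PP)}; S ∉ chart

NO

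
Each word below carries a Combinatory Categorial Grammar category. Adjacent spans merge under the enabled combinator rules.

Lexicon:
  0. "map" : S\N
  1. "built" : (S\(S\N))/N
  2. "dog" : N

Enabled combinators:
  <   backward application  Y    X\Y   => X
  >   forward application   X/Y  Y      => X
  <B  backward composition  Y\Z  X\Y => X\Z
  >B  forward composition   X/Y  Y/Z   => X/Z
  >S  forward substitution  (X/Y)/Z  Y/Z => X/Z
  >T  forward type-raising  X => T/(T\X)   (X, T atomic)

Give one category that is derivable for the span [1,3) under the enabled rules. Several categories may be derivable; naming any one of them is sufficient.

[0,3] S   <
  [0,1] "map" : S\N
  [1,3] S\(S\N)   >
    [1,2] "built" : (S\(S\N))/N
    [2,3] "dog" : N

S\(S\N)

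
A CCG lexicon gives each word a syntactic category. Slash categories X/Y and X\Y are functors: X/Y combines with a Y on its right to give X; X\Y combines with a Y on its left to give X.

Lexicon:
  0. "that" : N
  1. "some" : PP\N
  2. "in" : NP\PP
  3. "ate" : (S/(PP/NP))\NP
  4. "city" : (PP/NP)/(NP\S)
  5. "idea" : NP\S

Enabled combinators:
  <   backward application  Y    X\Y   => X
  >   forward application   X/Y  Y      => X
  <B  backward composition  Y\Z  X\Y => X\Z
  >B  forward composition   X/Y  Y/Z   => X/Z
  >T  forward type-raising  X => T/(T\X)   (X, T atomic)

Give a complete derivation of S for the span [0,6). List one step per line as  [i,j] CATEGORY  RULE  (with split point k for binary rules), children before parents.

[0,1] N  lex  "that"
[0,1] NP/(NP\N)  >T
[1,2] PP\N  lex  "some"
[2,3] NP\PP  lex  "in"
[1,3] NP\N  <B  k=2
[0,3] NP  >  k=1
[3,4] (S/(PP/NP))\NP  lex  "ate"
[0,4] S/(PP/NP)  <  k=3
[4,5] (PP/NP)/(NP\S)  lex  "city"
[5,6] NP\S  lex  "idea"
[4,6] PP/NP  >  k=5
[0,6] S  >  k=4

[0,6] S   >
  [0,4] S/(PP/NP)   <
    [0,3] NP   >
      [0,1] NP/(NP\N)   >T
        [0,1] "that" : N
      [1,3] NP\N   <B
        [1,2] "some" : PP\N
        [2,3] "in" : NP\PP
    [3,4] "ate" : (S/(PP/NP))\NP
  [4,6] PP/NP   >
    [4,5] "city" : (PP/NP)/(NP\S)
    [5,6] "idea" : NP\S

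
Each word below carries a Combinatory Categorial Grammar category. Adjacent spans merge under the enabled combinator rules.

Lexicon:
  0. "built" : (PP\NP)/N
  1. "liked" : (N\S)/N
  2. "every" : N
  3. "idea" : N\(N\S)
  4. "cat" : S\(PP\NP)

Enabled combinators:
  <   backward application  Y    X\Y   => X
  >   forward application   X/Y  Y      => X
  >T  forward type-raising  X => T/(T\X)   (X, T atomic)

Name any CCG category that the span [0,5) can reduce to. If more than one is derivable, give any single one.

S

[0,5] S   <
  [0,4] PP\NP   >
    [0,1] "built" : (PP\NP)/N
    [1,4] N   <
      [1,3] N\S   >
        [1,2] "liked" : (N\S)/N
        [2,3] "every" : N
      [3,4] "idea" : N\(N\S)
  [4,5] "cat" : S\(PP\NP)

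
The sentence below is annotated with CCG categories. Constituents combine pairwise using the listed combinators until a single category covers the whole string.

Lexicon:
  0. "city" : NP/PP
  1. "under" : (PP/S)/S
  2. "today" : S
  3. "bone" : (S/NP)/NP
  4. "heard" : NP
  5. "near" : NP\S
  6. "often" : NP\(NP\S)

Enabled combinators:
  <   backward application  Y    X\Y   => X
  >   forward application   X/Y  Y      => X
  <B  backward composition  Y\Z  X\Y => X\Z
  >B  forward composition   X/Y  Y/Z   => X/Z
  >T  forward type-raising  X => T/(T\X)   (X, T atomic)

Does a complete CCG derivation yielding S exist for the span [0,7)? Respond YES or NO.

NP/PP (PP/S)/S S (S/NP)/NP NP NP\S NP\(NP\S)
CKY chart[0,7] = {N/(N\NP), NP, NP/(NP\NP), NP/(PP\PP), NP/(S\S), PP/(PP\NP), S/(S\NP)}; S ∉ chart

NO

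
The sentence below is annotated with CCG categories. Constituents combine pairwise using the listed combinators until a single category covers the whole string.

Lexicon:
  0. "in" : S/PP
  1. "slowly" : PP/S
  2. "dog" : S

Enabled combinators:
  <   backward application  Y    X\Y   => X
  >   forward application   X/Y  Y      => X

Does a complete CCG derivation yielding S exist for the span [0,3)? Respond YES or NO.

YES

[0,3] S   >
  [0,1] "in" : S/PP
  [1,3] PP   >
    [1,2] "slowly" : PP/S
    [2,3] "dog" : S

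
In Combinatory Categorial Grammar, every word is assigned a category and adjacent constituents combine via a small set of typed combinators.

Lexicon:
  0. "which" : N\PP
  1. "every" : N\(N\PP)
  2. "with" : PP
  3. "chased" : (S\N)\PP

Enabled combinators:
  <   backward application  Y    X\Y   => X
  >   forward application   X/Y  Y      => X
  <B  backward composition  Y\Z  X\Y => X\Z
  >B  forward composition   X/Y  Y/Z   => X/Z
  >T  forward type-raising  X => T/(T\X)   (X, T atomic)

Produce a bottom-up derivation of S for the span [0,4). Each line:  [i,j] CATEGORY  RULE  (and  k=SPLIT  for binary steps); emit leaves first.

[0,4] S   <
  [0,2] N   <
    [0,1] "which" : N\PP
    [1,2] "every" : N\(N\PP)
  [2,4] S\N   <
    [2,3] "with" : PP
    [3,4] "chased" : (S\N)\PP

[0,1] N\PP  lex  "which"
[1,2] N\(N\PP)  lex  "every"
[0,2] N  <  k=1
[2,3] PP  lex  "with"
[3,4] (S\N)\PP  lex  "chased"
[2,4] S\N  <  k=3
[0,4] S  <  k=2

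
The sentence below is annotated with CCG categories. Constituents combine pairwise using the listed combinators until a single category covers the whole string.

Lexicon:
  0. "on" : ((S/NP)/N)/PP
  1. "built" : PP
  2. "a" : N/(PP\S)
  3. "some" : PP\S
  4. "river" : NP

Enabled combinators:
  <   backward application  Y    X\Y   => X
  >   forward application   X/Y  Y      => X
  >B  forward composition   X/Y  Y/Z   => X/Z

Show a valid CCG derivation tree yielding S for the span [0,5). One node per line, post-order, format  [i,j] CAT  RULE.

[0,5] S   >
  [0,4] S/NP   >
    [0,2] (S/NP)/N   >
      [0,1] "on" : ((S/NP)/N)/PP
      [1,2] "built" : PP
    [2,4] N   >
      [2,3] "a" : N/(PP\S)
      [3,4] "some" : PP\S
  [4,5] "river" : NP

[0,1] ((S/NP)/N)/PP  lex  "on"
[1,2] PP  lex  "built"
[0,2] (S/NP)/N  >  k=1
[2,3] N/(PP\S)  lex  "a"
[3,4] PP\S  lex  "some"
[2,4] N  >  k=3
[0,4] S/NP  >  k=2
[4,5] NP  lex  "river"
[0,5] S  >  k=4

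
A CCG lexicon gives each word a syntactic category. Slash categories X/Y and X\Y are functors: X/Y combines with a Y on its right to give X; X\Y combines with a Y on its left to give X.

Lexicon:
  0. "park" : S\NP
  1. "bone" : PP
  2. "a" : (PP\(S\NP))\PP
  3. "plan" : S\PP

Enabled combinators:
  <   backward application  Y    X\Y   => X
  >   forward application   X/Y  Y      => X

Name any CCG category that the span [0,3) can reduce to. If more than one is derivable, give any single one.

PP

[0,4] S   <
  [0,3] PP   <
    [0,1] "park" : S\NP
    [1,3] PP\(S\NP)   <
      [1,2] "bone" : PP
      [2,3] "a" : (PP\(S\NP))\PP
  [3,4] "plan" : S\PP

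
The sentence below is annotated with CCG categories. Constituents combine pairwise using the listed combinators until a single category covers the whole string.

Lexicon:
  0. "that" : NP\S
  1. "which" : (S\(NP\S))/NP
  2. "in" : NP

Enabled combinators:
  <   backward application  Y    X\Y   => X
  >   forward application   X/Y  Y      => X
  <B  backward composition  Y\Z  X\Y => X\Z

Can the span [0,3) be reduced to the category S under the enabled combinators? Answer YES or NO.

YES

[0,3] S   <
  [0,1] "that" : NP\S
  [1,3] S\(NP\S)   >
    [1,2] "which" : (S\(NP\S))/NP
    [2,3] "in" : NP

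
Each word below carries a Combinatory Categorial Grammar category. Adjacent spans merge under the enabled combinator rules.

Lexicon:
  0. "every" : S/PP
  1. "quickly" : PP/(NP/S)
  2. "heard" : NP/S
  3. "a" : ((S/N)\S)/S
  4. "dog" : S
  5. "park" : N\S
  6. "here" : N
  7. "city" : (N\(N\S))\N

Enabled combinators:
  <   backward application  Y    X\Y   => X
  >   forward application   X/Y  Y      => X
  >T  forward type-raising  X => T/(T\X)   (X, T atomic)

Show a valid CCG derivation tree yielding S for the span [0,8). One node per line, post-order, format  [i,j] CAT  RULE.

[0,1] S/PP  lex  "every"
[1,2] PP/(NP/S)  lex  "quickly"
[2,3] NP/S  lex  "heard"
[1,3] PP  >  k=2
[0,3] S  >  k=1
[3,4] ((S/N)\S)/S  lex  "a"
[4,5] S  lex  "dog"
[3,5] (S/N)\S  >  k=4
[0,5] S/N  <  k=3
[5,6] N\S  lex  "park"
[6,7] N  lex  "here"
[7,8] (N\(N\S))\N  lex  "city"
[6,8] N\(N\S)  <  k=7
[5,8] N  <  k=6
[0,8] S  >  k=5

[0,8] S   >
  [0,5] S/N   <
    [0,3] S   >
      [0,1] "every" : S/PP
      [1,3] PP   >
        [1,2] "quickly" : PP/(NP/S)
        [2,3] "heard" : NP/S
    [3,5] (S/N)\S   >
      [3,4] "a" : ((S/N)\S)/S
      [4,5] "dog" : S
  [5,8] N   <
    [5,6] "park" : N\S
    [6,8] N\(N\S)   <
      [6,7] "here" : N
      [7,8] "city" : (N\(N\S))\N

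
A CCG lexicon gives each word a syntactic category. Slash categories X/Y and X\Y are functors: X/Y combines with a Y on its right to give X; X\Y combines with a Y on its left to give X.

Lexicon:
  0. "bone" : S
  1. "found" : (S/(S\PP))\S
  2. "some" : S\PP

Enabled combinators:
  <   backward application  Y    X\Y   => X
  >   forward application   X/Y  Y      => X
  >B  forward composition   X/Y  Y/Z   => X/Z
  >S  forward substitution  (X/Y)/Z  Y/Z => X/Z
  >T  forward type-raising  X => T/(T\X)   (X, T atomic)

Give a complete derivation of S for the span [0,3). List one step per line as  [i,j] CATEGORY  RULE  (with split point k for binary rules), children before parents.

[0,3] S   >
  [0,2] S/(S\PP)   <
    [0,1] "bone" : S
    [1,2] "found" : (S/(S\PP))\S
  [2,3] "some" : S\PP

[0,1] S  lex  "bone"
[1,2] (S/(S\PP))\S  lex  "found"
[0,2] S/(S\PP)  <  k=1
[2,3] S\PP  lex  "some"
[0,3] S  >  k=2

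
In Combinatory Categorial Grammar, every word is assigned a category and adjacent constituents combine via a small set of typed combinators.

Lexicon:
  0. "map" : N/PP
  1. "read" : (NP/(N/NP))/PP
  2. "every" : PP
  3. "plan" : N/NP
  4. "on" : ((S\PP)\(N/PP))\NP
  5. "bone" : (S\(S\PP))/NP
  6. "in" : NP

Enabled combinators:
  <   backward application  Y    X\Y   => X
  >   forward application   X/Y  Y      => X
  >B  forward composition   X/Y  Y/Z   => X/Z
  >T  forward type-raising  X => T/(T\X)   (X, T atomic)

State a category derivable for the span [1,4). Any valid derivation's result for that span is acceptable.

[0,7] S   <
  [0,5] S\PP   <
    [0,1] "map" : N/PP
    [1,5] (S\PP)\(N/PP)   <
      [1,4] NP   >
        [1,3] NP/(N/NP)   >
          [1,2] "read" : (NP/(N/NP))/PP
          [2,3] "every" : PP
        [3,4] "plan" : N/NP
      [4,5] "on" : ((S\PP)\(N/PP))\NP
  [5,7] S\(S\PP)   >
    [5,6] "bone" : (S\(S\PP))/NP
    [6,7] "in" : NP

NP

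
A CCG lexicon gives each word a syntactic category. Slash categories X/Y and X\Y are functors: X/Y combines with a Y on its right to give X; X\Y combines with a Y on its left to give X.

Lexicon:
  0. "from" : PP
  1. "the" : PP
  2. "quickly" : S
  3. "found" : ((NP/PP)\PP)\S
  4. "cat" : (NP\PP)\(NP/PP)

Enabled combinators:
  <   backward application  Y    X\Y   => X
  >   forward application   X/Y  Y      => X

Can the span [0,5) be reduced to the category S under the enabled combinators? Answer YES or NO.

PP PP S ((NP/PP)\PP)\S (NP\PP)\(NP/PP)
CKY chart[0,5] = {NP}; S ∉ chart

NO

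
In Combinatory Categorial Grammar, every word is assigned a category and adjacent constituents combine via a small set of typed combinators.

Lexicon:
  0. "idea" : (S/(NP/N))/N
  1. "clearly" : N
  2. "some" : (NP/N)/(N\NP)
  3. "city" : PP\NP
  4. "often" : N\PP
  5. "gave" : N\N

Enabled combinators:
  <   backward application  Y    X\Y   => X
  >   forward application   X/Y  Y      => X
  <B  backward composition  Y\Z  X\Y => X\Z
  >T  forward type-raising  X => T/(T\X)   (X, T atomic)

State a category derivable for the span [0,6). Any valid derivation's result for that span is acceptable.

S

[0,6] S   >
  [0,2] S/(NP/N)   >
    [0,1] "idea" : (S/(NP/N))/N
    [1,2] "clearly" : N
  [2,6] NP/N   >
    [2,3] "some" : (NP/N)/(N\NP)
    [3,6] N\NP   <B
      [3,4] "city" : PP\NP
      [4,6] N\PP   <B
        [4,5] "often" : N\PP
        [5,6] "gave" : N\N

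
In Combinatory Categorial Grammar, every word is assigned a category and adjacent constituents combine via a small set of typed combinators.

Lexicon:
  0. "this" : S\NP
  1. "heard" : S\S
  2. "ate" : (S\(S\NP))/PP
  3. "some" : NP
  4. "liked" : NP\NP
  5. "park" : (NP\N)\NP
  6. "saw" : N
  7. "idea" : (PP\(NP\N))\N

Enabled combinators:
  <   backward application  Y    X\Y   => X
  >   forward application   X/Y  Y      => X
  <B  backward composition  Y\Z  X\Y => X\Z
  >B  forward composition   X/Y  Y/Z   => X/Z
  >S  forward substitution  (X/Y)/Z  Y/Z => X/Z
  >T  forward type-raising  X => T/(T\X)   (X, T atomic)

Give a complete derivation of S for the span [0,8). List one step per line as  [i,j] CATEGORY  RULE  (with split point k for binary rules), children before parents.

[0,8] S   <
  [0,2] S\NP   <B
    [0,1] "this" : S\NP
    [1,2] "heard" : S\S
  [2,8] S\(S\NP)   >
    [2,3] "ate" : (S\(S\NP))/PP
    [3,8] PP   <
      [3,4] "some" : NP
      [4,8] PP\NP   <B
        [4,5] "liked" : NP\NP
        [5,8] PP\NP   <B
          [5,6] "park" : (NP\N)\NP
          [6,8] PP\(NP\N)   <
            [6,7] "saw" : N
            [7,8] "idea" : (PP\(NP\N))\N

[0,1] S\NP  lex  "this"
[1,2] S\S  lex  "heard"
[0,2] S\NP  <B  k=1
[2,3] (S\(S\NP))/PP  lex  "ate"
[3,4] NP  lex  "some"
[4,5] NP\NP  lex  "liked"
[5,6] (NP\N)\NP  lex  "park"
[6,7] N  lex  "saw"
[7,8] (PP\(NP\N))\N  lex  "idea"
[6,8] PP\(NP\N)  <  k=7
[5,8] PP\NP  <B  k=6
[4,8] PP\NP  <B  k=5
[3,8] PP  <  k=4
[2,8] S\(S\NP)  >  k=3
[0,8] S  <  k=2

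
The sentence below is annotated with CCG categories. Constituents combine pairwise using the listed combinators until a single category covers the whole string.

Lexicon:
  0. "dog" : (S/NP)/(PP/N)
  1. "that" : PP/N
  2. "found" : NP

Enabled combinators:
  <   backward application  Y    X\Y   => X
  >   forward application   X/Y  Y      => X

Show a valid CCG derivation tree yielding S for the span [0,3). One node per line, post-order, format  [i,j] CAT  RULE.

[0,3] S   >
  [0,2] S/NP   >
    [0,1] "dog" : (S/NP)/(PP/N)
    [1,2] "that" : PP/N
  [2,3] "found" : NP

[0,1] (S/NP)/(PP/N)  lex  "dog"
[1,2] PP/N  lex  "that"
[0,2] S/NP  >  k=1
[2,3] NP  lex  "found"
[0,3] S  >  k=2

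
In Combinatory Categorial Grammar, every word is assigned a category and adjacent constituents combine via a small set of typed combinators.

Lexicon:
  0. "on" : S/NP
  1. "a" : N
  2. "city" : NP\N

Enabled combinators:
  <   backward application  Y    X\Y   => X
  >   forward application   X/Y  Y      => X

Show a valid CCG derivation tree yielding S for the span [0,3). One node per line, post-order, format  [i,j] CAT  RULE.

[0,3] S   >
  [0,1] "on" : S/NP
  [1,3] NP   <
    [1,2] "a" : N
    [2,3] "city" : NP\N

[0,1] S/NP  lex  "on"
[1,2] N  lex  "a"
[2,3] NP\N  lex  "city"
[1,3] NP  <  k=2
[0,3] S  >  k=1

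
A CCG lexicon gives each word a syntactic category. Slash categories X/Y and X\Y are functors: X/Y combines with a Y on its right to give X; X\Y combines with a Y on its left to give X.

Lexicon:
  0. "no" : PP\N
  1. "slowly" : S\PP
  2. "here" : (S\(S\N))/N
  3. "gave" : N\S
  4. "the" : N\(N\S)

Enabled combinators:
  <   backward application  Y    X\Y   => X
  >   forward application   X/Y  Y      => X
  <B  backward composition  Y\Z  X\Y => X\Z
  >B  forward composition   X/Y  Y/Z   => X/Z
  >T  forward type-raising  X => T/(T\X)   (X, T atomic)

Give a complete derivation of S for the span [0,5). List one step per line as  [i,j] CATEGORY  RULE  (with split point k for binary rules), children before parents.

[0,5] S   <
  [0,2] S\N   <B
    [0,1] "no" : PP\N
    [1,2] "slowly" : S\PP
  [2,5] S\(S\N)   >
    [2,3] "here" : (S\(S\N))/N
    [3,5] N   <
      [3,4] "gave" : N\S
      [4,5] "the" : N\(N\S)

[0,1] PP\N  lex  "no"
[1,2] S\PP  lex  "slowly"
[0,2] S\N  <B  k=1
[2,3] (S\(S\N))/N  lex  "here"
[3,4] N\S  lex  "gave"
[4,5] N\(N\S)  lex  "the"
[3,5] N  <  k=4
[2,5] S\(S\N)  >  k=3
[0,5] S  <  k=2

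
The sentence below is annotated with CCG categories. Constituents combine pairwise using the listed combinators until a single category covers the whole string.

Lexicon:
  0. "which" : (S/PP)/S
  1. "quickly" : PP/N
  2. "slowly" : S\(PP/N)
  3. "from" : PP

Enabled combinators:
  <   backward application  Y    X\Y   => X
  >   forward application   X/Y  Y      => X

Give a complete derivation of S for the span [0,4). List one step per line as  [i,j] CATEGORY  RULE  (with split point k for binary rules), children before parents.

[0,4] S   >
  [0,3] S/PP   >
    [0,1] "which" : (S/PP)/S
    [1,3] S   <
      [1,2] "quickly" : PP/N
      [2,3] "slowly" : S\(PP/N)
  [3,4] "from" : PP

[0,1] (S/PP)/S  lex  "which"
[1,2] PP/N  lex  "quickly"
[2,3] S\(PP/N)  lex  "slowly"
[1,3] S  <  k=2
[0,3] S/PP  >  k=1
[3,4] PP  lex  "from"
[0,4] S  >  k=3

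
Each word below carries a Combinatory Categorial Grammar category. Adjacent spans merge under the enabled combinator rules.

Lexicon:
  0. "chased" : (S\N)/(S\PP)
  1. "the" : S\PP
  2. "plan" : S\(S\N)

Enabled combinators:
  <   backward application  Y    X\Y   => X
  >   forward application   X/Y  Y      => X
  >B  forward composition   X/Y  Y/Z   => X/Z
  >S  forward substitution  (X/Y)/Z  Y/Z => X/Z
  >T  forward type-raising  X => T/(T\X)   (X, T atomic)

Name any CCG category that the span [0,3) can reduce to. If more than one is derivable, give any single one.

S

[0,3] S   <
  [0,2] S\N   >
    [0,1] "chased" : (S\N)/(S\PP)
    [1,2] "the" : S\PP
  [2,3] "plan" : S\(S\N)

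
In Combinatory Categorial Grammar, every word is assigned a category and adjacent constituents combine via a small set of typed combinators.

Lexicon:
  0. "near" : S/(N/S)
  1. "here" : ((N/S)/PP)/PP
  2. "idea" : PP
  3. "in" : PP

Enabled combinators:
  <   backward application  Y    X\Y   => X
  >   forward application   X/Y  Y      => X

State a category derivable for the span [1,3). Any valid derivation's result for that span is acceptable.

[0,4] S   >
  [0,1] "near" : S/(N/S)
  [1,4] N/S   >
    [1,3] (N/S)/PP   >
      [1,2] "here" : ((N/S)/PP)/PP
      [2,3] "idea" : PP
    [3,4] "in" : PP

(N/S)/PP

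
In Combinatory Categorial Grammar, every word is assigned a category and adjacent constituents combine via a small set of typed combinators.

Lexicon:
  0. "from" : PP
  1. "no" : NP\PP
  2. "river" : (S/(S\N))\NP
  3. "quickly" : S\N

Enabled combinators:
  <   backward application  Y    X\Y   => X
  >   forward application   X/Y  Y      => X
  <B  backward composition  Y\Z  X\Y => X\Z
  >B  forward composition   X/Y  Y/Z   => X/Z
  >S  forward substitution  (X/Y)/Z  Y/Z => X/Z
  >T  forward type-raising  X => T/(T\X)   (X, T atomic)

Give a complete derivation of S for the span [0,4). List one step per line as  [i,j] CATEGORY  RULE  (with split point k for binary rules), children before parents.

[0,1] PP  lex  "from"
[1,2] NP\PP  lex  "no"
[0,2] NP  <  k=1
[2,3] (S/(S\N))\NP  lex  "river"
[0,3] S/(S\N)  <  k=2
[3,4] S\N  lex  "quickly"
[0,4] S  >  k=3

[0,4] S   >
  [0,3] S/(S\N)   <
    [0,2] NP   <
      [0,1] "from" : PP
      [1,2] "no" : NP\PP
    [2,3] "river" : (S/(S\N))\NP
  [3,4] "quickly" : S\N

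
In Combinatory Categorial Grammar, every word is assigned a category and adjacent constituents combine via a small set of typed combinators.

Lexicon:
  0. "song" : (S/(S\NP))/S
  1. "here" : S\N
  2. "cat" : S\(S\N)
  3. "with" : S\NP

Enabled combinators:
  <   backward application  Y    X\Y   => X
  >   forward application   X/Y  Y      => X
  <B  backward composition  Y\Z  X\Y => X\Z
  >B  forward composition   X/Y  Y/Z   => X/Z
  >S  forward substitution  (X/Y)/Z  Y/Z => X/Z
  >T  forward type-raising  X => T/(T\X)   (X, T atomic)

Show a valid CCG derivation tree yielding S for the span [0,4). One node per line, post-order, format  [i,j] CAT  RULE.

[0,4] S   >
  [0,3] S/(S\NP)   >
    [0,1] "song" : (S/(S\NP))/S
    [1,3] S   <
      [1,2] "here" : S\N
      [2,3] "cat" : S\(S\N)
  [3,4] "with" : S\NP

[0,1] (S/(S\NP))/S  lex  "song"
[1,2] S\N  lex  "here"
[2,3] S\(S\N)  lex  "cat"
[1,3] S  <  k=2
[0,3] S/(S\NP)  >  k=1
[3,4] S\NP  lex  "with"
[0,4] S  >  k=3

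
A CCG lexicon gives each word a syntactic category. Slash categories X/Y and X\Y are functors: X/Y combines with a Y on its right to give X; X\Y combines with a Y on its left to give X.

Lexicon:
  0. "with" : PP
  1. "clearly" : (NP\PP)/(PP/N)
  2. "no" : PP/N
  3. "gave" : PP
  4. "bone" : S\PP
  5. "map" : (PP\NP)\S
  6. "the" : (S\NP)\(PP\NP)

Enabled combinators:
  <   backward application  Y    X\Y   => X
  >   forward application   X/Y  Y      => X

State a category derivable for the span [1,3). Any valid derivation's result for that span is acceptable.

NP\PP

[0,7] S   <
  [0,3] NP   <
    [0,1] "with" : PP
    [1,3] NP\PP   >
      [1,2] "clearly" : (NP\PP)/(PP/N)
      [2,3] "no" : PP/N
  [3,7] S\NP   <
    [3,6] PP\NP   <
      [3,5] S   <
        [3,4] "gave" : PP
        [4,5] "bone" : S\PP
      [5,6] "map" : (PP\NP)\S
    [6,7] "the" : (S\NP)\(PP\NP)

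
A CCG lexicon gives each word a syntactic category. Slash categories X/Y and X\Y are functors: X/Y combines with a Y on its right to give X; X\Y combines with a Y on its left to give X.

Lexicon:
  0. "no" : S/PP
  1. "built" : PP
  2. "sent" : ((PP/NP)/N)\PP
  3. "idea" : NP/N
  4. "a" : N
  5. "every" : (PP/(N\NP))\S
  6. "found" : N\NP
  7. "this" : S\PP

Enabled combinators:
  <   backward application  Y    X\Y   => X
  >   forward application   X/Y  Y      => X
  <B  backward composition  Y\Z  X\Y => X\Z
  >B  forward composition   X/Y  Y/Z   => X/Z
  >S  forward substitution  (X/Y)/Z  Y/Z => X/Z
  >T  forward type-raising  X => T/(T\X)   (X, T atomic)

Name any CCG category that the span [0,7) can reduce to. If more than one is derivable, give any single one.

PP

[0,8] S   <
  [0,7] PP   >
    [0,6] PP/(N\NP)   <
      [0,5] S   >
        [0,1] "no" : S/PP
        [1,5] PP   >
          [1,4] PP/N   >S
            [1,3] (PP/NP)/N   <
              [1,2] "built" : PP
              [2,3] "sent" : ((PP/NP)/N)\PP
            [3,4] "idea" : NP/N
          [4,5] "a" : N
      [5,6] "every" : (PP/(N\NP))\S
    [6,7] "found" : N\NP
  [7,8] "this" : S\PP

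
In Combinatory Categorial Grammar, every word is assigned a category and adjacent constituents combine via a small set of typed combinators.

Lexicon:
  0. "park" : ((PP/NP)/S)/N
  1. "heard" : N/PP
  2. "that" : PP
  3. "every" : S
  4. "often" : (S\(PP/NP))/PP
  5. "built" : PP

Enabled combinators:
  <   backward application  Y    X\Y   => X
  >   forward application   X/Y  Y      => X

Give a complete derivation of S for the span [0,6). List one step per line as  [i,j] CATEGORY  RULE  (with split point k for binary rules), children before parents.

[0,1] ((PP/NP)/S)/N  lex  "park"
[1,2] N/PP  lex  "heard"
[2,3] PP  lex  "that"
[1,3] N  >  k=2
[0,3] (PP/NP)/S  >  k=1
[3,4] S  lex  "every"
[0,4] PP/NP  >  k=3
[4,5] (S\(PP/NP))/PP  lex  "often"
[5,6] PP  lex  "built"
[4,6] S\(PP/NP)  >  k=5
[0,6] S  <  k=4

[0,6] S   <
  [0,4] PP/NP   >
    [0,3] (PP/NP)/S   >
      [0,1] "park" : ((PP/NP)/S)/N
      [1,3] N   >
        [1,2] "heard" : N/PP
        [2,3] "that" : PP
    [3,4] "every" : S
  [4,6] S\(PP/NP)   >
    [4,5] "often" : (S\(PP/NP))/PP
    [5,6] "built" : PP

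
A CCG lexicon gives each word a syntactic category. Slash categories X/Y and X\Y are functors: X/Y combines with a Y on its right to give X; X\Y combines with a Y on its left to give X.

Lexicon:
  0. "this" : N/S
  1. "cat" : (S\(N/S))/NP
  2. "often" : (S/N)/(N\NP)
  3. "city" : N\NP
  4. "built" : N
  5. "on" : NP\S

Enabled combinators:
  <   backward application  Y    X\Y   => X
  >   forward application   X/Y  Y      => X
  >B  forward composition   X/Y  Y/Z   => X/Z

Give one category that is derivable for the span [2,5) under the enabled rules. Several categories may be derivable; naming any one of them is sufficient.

[0,6] S   <
  [0,1] "this" : N/S
  [1,6] S\(N/S)   >
    [1,2] "cat" : (S\(N/S))/NP
    [2,6] NP   <
      [2,5] S   >
        [2,4] S/N   >
          [2,3] "often" : (S/N)/(N\NP)
          [3,4] "city" : N\NP
        [4,5] "built" : N
      [5,6] "on" : NP\S

S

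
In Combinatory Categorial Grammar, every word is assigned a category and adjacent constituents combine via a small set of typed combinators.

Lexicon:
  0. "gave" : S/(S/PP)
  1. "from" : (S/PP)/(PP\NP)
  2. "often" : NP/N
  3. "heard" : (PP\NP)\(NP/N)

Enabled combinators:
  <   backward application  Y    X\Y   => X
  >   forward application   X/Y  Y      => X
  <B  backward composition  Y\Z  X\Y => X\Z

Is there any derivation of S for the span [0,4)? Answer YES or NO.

[0,4] S   >
  [0,1] "gave" : S/(S/PP)
  [1,4] S/PP   >
    [1,2] "from" : (S/PP)/(PP\NP)
    [2,4] PP\NP   <
      [2,3] "often" : NP/N
      [3,4] "heard" : (PP\NP)\(NP/N)

YES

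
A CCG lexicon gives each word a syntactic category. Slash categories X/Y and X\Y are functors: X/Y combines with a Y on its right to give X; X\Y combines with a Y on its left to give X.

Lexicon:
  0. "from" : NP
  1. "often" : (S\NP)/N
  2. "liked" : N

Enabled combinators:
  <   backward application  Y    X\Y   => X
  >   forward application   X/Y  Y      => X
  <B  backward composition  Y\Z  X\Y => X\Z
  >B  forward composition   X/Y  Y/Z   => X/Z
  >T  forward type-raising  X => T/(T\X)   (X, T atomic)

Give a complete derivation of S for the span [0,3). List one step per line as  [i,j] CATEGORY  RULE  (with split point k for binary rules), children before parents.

[0,1] NP  lex  "from"
[1,2] (S\NP)/N  lex  "often"
[2,3] N  lex  "liked"
[1,3] S\NP  >  k=2
[0,3] S  <  k=1

[0,3] S   <
  [0,1] "from" : NP
  [1,3] S\NP   >
    [1,2] "often" : (S\NP)/N
    [2,3] "liked" : N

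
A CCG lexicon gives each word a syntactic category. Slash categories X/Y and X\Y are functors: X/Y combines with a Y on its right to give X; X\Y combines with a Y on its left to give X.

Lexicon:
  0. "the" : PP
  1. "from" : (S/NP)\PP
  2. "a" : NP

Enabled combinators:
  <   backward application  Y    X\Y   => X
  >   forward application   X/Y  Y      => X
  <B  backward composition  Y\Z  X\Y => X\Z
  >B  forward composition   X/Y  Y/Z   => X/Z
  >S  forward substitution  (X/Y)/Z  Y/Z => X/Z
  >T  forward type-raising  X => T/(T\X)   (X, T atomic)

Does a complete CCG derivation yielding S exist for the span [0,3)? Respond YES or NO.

[0,3] S   >
  [0,2] S/NP   <
    [0,1] "the" : PP
    [1,2] "from" : (S/NP)\PP
  [2,3] "a" : NP

YES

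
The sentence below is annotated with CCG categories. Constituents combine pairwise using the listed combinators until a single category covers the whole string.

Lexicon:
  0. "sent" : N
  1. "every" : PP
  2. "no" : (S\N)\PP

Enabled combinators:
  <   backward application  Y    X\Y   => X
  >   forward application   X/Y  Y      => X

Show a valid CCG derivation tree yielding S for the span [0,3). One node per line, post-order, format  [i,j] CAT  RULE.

[0,3] S   <
  [0,1] "sent" : N
  [1,3] S\N   <
    [1,2] "every" : PP
    [2,3] "no" : (S\N)\PP

[0,1] N  lex  "sent"
[1,2] PP  lex  "every"
[2,3] (S\N)\PP  lex  "no"
[1,3] S\N  <  k=2
[0,3] S  <  k=1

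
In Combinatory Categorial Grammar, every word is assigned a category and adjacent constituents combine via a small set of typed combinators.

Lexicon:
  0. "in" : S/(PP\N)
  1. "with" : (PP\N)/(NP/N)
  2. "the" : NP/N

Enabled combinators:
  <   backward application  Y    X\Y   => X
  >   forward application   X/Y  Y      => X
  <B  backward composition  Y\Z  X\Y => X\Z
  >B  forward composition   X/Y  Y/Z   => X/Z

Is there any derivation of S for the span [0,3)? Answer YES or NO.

[0,3] S   >
  [0,1] "in" : S/(PP\N)
  [1,3] PP\N   >
    [1,2] "with" : (PP\N)/(NP/N)
    [2,3] "the" : NP/N

YES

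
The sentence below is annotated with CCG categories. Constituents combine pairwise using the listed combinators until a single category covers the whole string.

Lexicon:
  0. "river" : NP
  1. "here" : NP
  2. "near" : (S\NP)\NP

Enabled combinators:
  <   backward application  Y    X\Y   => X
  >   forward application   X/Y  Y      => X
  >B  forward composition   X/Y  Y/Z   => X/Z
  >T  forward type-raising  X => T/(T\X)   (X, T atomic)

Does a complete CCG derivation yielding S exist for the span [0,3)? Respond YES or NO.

[0,3] S   <
  [0,1] "river" : NP
  [1,3] S\NP   <
    [1,2] "here" : NP
    [2,3] "near" : (S\NP)\NP

YES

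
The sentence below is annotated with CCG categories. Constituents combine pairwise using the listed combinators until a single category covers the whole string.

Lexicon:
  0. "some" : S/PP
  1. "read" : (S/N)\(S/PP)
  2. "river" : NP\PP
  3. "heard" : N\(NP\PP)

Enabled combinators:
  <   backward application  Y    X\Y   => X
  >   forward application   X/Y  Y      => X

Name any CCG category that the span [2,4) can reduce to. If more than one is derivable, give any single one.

[0,4] S   >
  [0,2] S/N   <
    [0,1] "some" : S/PP
    [1,2] "read" : (S/N)\(S/PP)
  [2,4] N   <
    [2,3] "river" : NP\PP
    [3,4] "heard" : N\(NP\PP)

N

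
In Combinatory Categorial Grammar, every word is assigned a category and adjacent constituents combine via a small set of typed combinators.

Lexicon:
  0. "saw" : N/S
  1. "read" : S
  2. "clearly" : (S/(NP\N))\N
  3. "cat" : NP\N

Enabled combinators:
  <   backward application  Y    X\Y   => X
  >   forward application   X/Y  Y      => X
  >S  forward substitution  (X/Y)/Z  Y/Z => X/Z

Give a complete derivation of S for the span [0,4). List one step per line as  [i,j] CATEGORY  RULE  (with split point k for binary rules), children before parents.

[0,4] S   >
  [0,3] S/(NP\N)   <
    [0,2] N   >
      [0,1] "saw" : N/S
      [1,2] "read" : S
    [2,3] "clearly" : (S/(NP\N))\N
  [3,4] "cat" : NP\N

[0,1] N/S  lex  "saw"
[1,2] S  lex  "read"
[0,2] N  >  k=1
[2,3] (S/(NP\N))\N  lex  "clearly"
[0,3] S/(NP\N)  <  k=2
[3,4] NP\N  lex  "cat"
[0,4] S  >  k=3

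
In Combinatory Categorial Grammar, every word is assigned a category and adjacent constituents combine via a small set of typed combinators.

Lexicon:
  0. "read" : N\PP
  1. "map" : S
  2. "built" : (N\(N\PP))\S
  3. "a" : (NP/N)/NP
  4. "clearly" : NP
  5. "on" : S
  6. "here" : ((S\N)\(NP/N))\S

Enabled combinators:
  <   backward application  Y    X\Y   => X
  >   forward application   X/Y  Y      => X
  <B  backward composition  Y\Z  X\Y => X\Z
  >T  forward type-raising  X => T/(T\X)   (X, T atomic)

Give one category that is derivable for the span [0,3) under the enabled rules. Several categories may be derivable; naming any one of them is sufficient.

N

[0,7] S   <
  [0,3] N   <
    [0,1] "read" : N\PP
    [1,3] N\(N\PP)   <
      [1,2] "map" : S
      [2,3] "built" : (N\(N\PP))\S
  [3,7] S\N   <
    [3,5] NP/N   >
      [3,4] "a" : (NP/N)/NP
      [4,5] "clearly" : NP
    [5,7] (S\N)\(NP/N)   <
      [5,6] "on" : S
      [6,7] "here" : ((S\N)\(NP/N))\S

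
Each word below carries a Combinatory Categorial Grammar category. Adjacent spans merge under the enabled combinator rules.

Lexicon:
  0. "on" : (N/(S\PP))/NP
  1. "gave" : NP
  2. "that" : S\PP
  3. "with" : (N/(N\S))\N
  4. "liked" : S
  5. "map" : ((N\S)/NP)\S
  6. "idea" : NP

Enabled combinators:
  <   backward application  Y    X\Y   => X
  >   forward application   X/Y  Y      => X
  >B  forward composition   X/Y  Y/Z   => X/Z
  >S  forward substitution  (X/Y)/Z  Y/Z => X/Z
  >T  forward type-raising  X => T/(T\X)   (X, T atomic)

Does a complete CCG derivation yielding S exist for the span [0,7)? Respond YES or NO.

NO

(N/(S\PP))/NP NP S\PP (N/(N\S))\N S ((N\S)/NP)\S NP
CKY chart[0,7] = {N, N/(NP\NP), N/(N\N), NP/(NP\N), PP/(PP\N), S/(S\N)}; S ∉ chart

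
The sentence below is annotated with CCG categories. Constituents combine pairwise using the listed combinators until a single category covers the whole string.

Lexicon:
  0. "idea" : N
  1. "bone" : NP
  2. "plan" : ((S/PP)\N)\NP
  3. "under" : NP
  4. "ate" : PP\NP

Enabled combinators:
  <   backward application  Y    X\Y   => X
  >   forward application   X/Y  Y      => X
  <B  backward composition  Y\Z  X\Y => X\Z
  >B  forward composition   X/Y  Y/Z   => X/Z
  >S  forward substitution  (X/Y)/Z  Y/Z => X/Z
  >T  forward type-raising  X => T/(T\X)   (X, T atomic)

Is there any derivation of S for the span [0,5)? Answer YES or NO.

[0,5] S   >
  [0,3] S/PP   <
    [0,1] "idea" : N
    [1,3] (S/PP)\N   <
      [1,2] "bone" : NP
      [2,3] "plan" : ((S/PP)\N)\NP
  [3,5] PP   <
    [3,4] "under" : NP
    [4,5] "ate" : PP\NP

YES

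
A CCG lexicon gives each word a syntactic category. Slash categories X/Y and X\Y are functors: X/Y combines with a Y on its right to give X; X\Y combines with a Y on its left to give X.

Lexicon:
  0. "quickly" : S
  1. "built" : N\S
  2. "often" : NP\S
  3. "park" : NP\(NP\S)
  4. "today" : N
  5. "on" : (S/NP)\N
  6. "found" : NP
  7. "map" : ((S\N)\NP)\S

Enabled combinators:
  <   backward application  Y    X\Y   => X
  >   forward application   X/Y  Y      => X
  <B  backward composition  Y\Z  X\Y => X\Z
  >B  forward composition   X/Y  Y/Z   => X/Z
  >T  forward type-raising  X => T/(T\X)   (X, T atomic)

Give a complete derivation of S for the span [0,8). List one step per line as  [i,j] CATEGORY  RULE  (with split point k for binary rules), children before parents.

[0,1] S  lex  "quickly"
[0,1] N/(N\S)  >T
[1,2] N\S  lex  "built"
[0,2] N  >  k=1
[2,3] NP\S  lex  "often"
[3,4] NP\(NP\S)  lex  "park"
[2,4] NP  <  k=3
[4,5] N  lex  "today"
[5,6] (S/NP)\N  lex  "on"
[4,6] S/NP  <  k=5
[6,7] NP  lex  "found"
[4,7] S  >  k=6
[7,8] ((S\N)\NP)\S  lex  "map"
[4,8] (S\N)\NP  <  k=7
[2,8] S\N  <  k=4
[0,8] S  <  k=2

[0,8] S   <
  [0,2] N   >
    [0,1] N/(N\S)   >T
      [0,1] "quickly" : S
    [1,2] "built" : N\S
  [2,8] S\N   <
    [2,4] NP   <
      [2,3] "often" : NP\S
      [3,4] "park" : NP\(NP\S)
    [4,8] (S\N)\NP   <
      [4,7] S   >
        [4,6] S/NP   <
          [4,5] "today" : N
          [5,6] "on" : (S/NP)\N
        [6,7] "found" : NP
      [7,8] "map" : ((S\N)\NP)\S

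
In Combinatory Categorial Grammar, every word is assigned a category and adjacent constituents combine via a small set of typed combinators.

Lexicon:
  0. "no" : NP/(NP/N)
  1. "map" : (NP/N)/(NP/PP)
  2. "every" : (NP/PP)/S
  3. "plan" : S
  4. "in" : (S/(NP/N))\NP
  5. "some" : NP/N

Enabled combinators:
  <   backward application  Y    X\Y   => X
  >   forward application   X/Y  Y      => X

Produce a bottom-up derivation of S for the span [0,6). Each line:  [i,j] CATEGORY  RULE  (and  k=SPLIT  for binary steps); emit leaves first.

[0,1] NP/(NP/N)  lex  "no"
[1,2] (NP/N)/(NP/PP)  lex  "map"
[2,3] (NP/PP)/S  lex  "every"
[3,4] S  lex  "plan"
[2,4] NP/PP  >  k=3
[1,4] NP/N  >  k=2
[0,4] NP  >  k=1
[4,5] (S/(NP/N))\NP  lex  "in"
[0,5] S/(NP/N)  <  k=4
[5,6] NP/N  lex  "some"
[0,6] S  >  k=5

[0,6] S   >
  [0,5] S/(NP/N)   <
    [0,4] NP   >
      [0,1] "no" : NP/(NP/N)
      [1,4] NP/N   >
        [1,2] "map" : (NP/N)/(NP/PP)
        [2,4] NP/PP   >
          [2,3] "every" : (NP/PP)/S
          [3,4] "plan" : S
    [4,5] "in" : (S/(NP/N))\NP
  [5,6] "some" : NP/N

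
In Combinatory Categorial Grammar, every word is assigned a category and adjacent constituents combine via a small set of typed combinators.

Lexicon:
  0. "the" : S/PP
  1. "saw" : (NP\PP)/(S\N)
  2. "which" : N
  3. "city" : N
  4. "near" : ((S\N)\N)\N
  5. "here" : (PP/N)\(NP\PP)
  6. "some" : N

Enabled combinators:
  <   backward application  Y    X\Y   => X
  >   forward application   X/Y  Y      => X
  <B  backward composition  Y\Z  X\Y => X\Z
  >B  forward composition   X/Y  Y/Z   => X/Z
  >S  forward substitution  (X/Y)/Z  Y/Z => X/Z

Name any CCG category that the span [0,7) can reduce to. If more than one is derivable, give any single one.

[0,7] S   >
  [0,1] "the" : S/PP
  [1,7] PP   >
    [1,6] PP/N   <
      [1,5] NP\PP   >
        [1,2] "saw" : (NP\PP)/(S\N)
        [2,5] S\N   <
          [2,3] "which" : N
          [3,5] (S\N)\N   <
            [3,4] "city" : N
            [4,5] "near" : ((S\N)\N)\N
      [5,6] "here" : (PP/N)\(NP\PP)
    [6,7] "some" : N

S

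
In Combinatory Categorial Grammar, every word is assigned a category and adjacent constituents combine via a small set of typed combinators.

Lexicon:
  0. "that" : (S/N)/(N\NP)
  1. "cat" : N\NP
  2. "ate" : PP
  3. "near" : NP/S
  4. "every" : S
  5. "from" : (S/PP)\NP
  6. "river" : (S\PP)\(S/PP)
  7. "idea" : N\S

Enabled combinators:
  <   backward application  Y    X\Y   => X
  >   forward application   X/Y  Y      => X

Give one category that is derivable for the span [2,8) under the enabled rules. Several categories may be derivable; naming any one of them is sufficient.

N

[0,8] S   >
  [0,2] S/N   >
    [0,1] "that" : (S/N)/(N\NP)
    [1,2] "cat" : N\NP
  [2,8] N   <
    [2,7] S   <
      [2,3] "ate" : PP
      [3,7] S\PP   <
        [3,6] S/PP   <
          [3,5] NP   >
            [3,4] "near" : NP/S
            [4,5] "every" : S
          [5,6] "from" : (S/PP)\NP
        [6,7] "river" : (S\PP)\(S/PP)
    [7,8] "idea" : N\S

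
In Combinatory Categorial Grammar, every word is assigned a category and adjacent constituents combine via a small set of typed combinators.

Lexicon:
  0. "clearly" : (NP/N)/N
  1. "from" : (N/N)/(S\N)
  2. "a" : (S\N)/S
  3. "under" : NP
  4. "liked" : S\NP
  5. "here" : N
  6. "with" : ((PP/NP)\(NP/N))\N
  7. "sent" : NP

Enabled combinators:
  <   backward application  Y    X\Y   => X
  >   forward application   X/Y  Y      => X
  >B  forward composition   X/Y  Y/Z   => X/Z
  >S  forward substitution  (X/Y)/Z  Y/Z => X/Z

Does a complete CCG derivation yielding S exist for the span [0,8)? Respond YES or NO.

NO

(NP/N)/N (N/N)/(S\N) (S\N)/S NP S\NP N ((PP/NP)\(NP/N))\N NP
CKY chart[0,8] = {PP}; S ∉ chart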